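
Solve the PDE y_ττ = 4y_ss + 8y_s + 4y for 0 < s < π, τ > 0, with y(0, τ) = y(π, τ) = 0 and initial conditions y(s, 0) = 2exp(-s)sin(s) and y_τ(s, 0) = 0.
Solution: Substitute y = exp(-s)u, i.e. u = exp(s)y.
By the product rule, y_s = exp(-s)(u_s - u), y_ss = exp(-s)(u_ss - 2u_s + u), y_ττ = exp(-s)u_ττ.
Substituting into the PDE and dividing by exp(-s): u_ττ = 4(u_ss - 2u_s + u) + 8(u_s - u) + 4u.
The lower-order terms cancel, leaving the standard wave equation u_ττ = 4u_ss.
Initial data for u: u(s,0) = exp(s)y(s,0) = 2sin(s); u_τ(s,0) = exp(s)y_τ(s,0) = 0. The boundary conditions carry over: u(0,τ) = u(π,τ) = 0.
Solve for u:
  Using separation of variables u = X(s)T(τ):
  Eigenfunctions: sin(ns), n = 1, 2, 3, ...
  General solution: u(s, τ) = Σ [A_n cos(2n τ) + B_n sin(2n τ)] sin(ns)
  From u(s,0) = 2sin(s): A_1=2. From u_τ(s,0) = 0: all B_n = 0.
Hence u(s,τ) = 2sin(s)cos(2τ).
Transform back: y(s,τ) = exp(-s)u(s,τ).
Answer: y(s, τ) = 2exp(-s)sin(s)cos(2τ)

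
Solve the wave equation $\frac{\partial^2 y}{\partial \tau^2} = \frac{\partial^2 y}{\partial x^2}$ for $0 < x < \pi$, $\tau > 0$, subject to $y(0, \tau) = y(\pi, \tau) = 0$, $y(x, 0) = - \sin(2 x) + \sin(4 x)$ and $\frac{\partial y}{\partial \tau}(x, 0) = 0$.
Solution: Separating variables: $y = \sum [A_n \cos(\omega_n \tau) + B_n \sin(\omega_n \tau)] \sin(nx)$, $\omega_n = n$. From ICs: $A_2=-1, A_4=1$.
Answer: $y(x, \tau) = - \sin(2 x) \cos(2 \tau) + \sin(4 x) \cos(4 \tau)$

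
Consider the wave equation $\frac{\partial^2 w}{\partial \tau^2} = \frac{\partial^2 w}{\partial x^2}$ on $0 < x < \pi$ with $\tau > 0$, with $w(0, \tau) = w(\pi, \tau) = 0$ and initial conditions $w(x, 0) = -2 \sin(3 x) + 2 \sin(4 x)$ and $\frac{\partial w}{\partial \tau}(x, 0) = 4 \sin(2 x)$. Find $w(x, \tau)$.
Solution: Using separation of variables $w = X(x)T(\tau)$:
Eigenfunctions: $\sin(nx)$, $n = 1, 2, 3, \ldots$
General solution: $w(x, \tau) = \sum [A_n \cos(n \tau) + B_n \sin(n \tau)] \sin(nx)$
From $w(x,0) = -2 \sin(3 x) + 2 \sin(4 x)$: $A_3=-2, A_4=2$. From $w_{\tau}(x,0) = 4 \sin(2 x)$, using $w_{\tau}(x,0) = \sum \omega_n B_n \sin(nx)$ with $\omega_n = n$: $B_2 = 4/2 = 2$.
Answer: $w(x, \tau) = 2 \sin(2 \tau) \sin(2 x) - 2 \sin(3 x) \cos(3 \tau) + 2 \sin(4 x) \cos(4 \tau)$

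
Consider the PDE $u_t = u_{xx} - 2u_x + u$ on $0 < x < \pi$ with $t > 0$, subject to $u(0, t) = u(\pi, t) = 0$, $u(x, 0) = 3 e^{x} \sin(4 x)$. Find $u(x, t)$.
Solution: Substitute $u = e^{x}w$, i.e. $w = e^{-x}u$.
By the product rule, $u_x = e^{x}(w_x + w)$, $u_{xx} = e^{x}(w_{xx} + 2w_x + w)$, $u_t = e^{x}w_t$.
Substituting into the PDE and dividing by $e^{x}$: $w_t = (w_{xx} + 2w_x + w) - 2(w_x + w) + w$.
The lower-order terms cancel, leaving the standard heat equation $w_t = w_{xx}$.
Initial data for $w$: $w(x,0) = e^{-x}u(x,0) = 3 \sin(4 x)$. The boundary conditions carry over: $w(0,t) = w(\pi,t) = 0$.
Solve for $w$:
  Using separation of variables $w = X(x)T(t)$:
  Eigenfunctions: $\sin(nx)$, $n = 1, 2, 3, \ldots$
  General solution: $w(x, t) = \sum c_n \sin(nx) e^{-n^2 t}$
  Matching $w(x,0) = 3 \sin(4 x)$ term by term: $c_4=3$.
Hence $w(x,t) = 3 e^{-16 t} \sin(4 x)$.
Transform back: $u(x,t) = e^{x}w(x,t)$.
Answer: $u(x, t) = 3 e^{-16 t} e^{x} \sin(4 x)$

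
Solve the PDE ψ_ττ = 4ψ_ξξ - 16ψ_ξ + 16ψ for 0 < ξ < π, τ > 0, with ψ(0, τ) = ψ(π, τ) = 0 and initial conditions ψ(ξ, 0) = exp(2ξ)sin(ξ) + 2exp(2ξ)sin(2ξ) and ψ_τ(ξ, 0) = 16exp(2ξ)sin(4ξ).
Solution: Substitute ψ = exp(2ξ)u.
Then ψ_ξ = exp(2ξ)(u_ξ + 2u), ψ_ξξ = exp(2ξ)(u_ξξ + 4u_ξ + 4u), ψ_ττ = exp(2ξ)u_ττ; substituting and dividing by exp(2ξ), the lower-order terms cancel: u_ττ = 4u_ξξ (standard wave equation).
Data for u: u(ξ,0) = exp(-2ξ)ψ(ξ,0) = sin(ξ) + 2sin(2ξ); u_τ(ξ,0) = exp(-2ξ)ψ_τ(ξ,0) = 16sin(4ξ). The boundary conditions carry over: u(0,τ) = u(π,τ) = 0.
Separating variables: u = Σ [A_n cos(ω_n τ) + B_n sin(ω_n τ)] sin(nξ), ω_n = 2n. From ICs (B_n = velocity coefficient / ω_n): A_1=1, A_2=2, B_4=2.
So u(ξ,τ) = sin(ξ)cos(2τ) + 2sin(2ξ)cos(4τ) + 2sin(4ξ)sin(8τ), and ψ(ξ,τ) = exp(2ξ)u(ξ,τ).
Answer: ψ(ξ, τ) = exp(2ξ)sin(ξ)cos(2τ) + 2exp(2ξ)sin(2ξ)cos(4τ) + 2exp(2ξ)sin(4ξ)sin(8τ)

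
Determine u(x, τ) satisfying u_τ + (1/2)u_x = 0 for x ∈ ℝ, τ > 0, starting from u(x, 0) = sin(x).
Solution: By method of characteristics (waves move right with speed 1/2):
Along characteristics x - (1/2)τ = const, u is constant, so u(x,τ) = f(x - (1/2)τ) with f = u(·, 0).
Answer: u(x, τ) = sin(x - τ/2)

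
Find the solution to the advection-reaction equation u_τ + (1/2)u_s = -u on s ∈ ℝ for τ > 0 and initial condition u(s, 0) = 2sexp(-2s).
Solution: Substitute u = exp(-2s)w, i.e. w = exp(2s)u.
By the product rule, u_s = exp(-2s)(w_s - 2w), u_τ = exp(-2s)w_τ.
Substituting into the PDE and dividing by exp(-2s): w_τ + (1/2)(w_s - 2w) = -w.
The lower-order terms cancel, leaving the standard advection equation w_τ + (1/2)w_s = 0.
Initial data for w: w(s,0) = exp(2s)u(s,0) = 2s.
Solve for w:
  By method of characteristics (waves move right with speed 1/2):
  Along characteristics s - (1/2)τ = const, w is constant, so w(s,τ) = f(s - (1/2)τ) with f = w(·, 0).
Hence w(s,τ) = 2s - τ.
Transform back: u(s,τ) = exp(-2s)w(s,τ).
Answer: u(s, τ) = 2sexp(-2s) - τexp(-2s)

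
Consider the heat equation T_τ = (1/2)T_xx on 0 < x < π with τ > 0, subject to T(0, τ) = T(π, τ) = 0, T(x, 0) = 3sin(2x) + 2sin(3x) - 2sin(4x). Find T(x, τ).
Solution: Separating variables: T = Σ c_n exp(-n²τ/2) sin(nx). From T(x,0) = 3sin(2x) + 2sin(3x) - 2sin(4x): c_2=3, c_3=2, c_4=-2.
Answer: T(x, τ) = 3exp(-2τ)sin(2x) - 2exp(-8τ)sin(4x) + 2exp(-9τ/2)sin(3x)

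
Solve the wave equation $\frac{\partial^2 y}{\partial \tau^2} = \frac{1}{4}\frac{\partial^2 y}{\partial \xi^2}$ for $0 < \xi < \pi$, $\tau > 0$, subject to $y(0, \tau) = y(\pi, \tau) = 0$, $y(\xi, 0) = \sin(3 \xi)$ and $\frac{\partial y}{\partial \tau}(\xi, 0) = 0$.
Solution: Separating variables: $y = \sum [A_n \cos(\omega_n \tau) + B_n \sin(\omega_n \tau)] \sin(n\xi)$, $\omega_n = n/2$. From ICs: $A_3=1$.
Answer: $y(\xi, \tau) = \sin(3 \xi) \cos(3 \tau/2)$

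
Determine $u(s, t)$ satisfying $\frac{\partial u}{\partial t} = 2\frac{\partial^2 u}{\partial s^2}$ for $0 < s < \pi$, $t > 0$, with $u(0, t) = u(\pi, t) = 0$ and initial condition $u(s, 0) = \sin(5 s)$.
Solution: Separating variables: $u = \sum c_n e^{-2n^2t} \sin(ns)$. From $u(s,0) = \sin(5 s)$: $c_5=1$.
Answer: $u(s, t) = e^{-50 t} \sin(5 s)$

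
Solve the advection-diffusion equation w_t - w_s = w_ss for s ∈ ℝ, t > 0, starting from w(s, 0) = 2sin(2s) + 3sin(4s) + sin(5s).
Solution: Moving frame: η = s + t, σ = t, w = u(η,σ), so w_t = u_σ + u_η and w_ss = u_ηη.
Hence w_t - w_s = u_σ and the PDE becomes the heat equation u_σ = u_ηη on η ∈ ℝ.
Initial data: u(η,0) = w(η,0) = 2sin(2η) + 3sin(4η) + sin(5η). Each mode sin(nη) decays as exp(-n²σ) on ℝ, so u(η,σ) = Σ c_n exp(-n²σ) sin(nη) with c_2=2, c_4=3, c_5=1: u(η,σ) = 2exp(-4σ)sin(2η) + 3exp(-16σ)sin(4η) + exp(-25σ)sin(5η).
Substituting back: w(s,t) = u(s + t, t).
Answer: w(s, t) = 2exp(-4t)sin(2s + 2t) + 3exp(-16t)sin(4s + 4t) + exp(-25t)sin(5s + 5t)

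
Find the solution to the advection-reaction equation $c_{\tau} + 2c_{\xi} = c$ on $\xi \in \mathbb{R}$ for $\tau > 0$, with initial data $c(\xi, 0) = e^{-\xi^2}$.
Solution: Substitute $c = e^{\tau}u$, i.e. $u = e^{-\tau}c$.
By the product rule, $c_{\tau} = e^{\tau}(u_{\tau} + u)$, $c_{\xi} = e^{\tau}u_{\xi}$.
Substituting into the PDE and dividing by $e^{\tau}$: $u_{\tau} + u + 2u_{\xi} = u$.
The lower-order terms cancel, leaving the standard advection equation $u_{\tau} + 2u_{\xi} = 0$.
Initial data for $u$: $u(\xi,0) = c(\xi,0) = e^{-\xi^2}$.
Solve for $u$:
  By method of characteristics (waves move right with speed 2):
  Along characteristics $\xi - 2\tau =$ const, $u$ is constant, so $u(\xi,\tau) = f(\xi - 2\tau)$ with $f = u( \cdot , 0)$.
Hence $u(\xi,\tau) = e^{-(\xi - 2 \tau)^2}$.
Transform back: $c(\xi,\tau) = e^{\tau}u(\xi,\tau)$.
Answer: $c(\xi, \tau) = e^{\tau} e^{-(-2 \tau + \xi)^2}$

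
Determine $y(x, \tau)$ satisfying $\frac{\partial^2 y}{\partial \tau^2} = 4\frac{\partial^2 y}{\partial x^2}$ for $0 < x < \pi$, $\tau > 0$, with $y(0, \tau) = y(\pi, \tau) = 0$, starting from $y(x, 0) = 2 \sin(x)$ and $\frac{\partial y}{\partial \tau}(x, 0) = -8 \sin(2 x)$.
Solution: Using separation of variables $y = X(x)T(\tau)$:
Eigenfunctions: $\sin(nx)$, $n = 1, 2, 3, \ldots$
General solution: $y(x, \tau) = \sum [A_n \cos(2n \tau) + B_n \sin(2n \tau)] \sin(nx)$
From $y(x,0) = 2 \sin(x)$: $A_1=2$. From $y_{\tau}(x,0) = -8 \sin(2 x)$, using $y_{\tau}(x,0) = \sum \omega_n B_n \sin(nx)$ with $\omega_n = 2n$: $B_2 = (-8)/4 = -2$.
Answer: $y(x, \tau) = -2 \sin(4 \tau) \sin(2 x) + 2 \sin(x) \cos(2 \tau)$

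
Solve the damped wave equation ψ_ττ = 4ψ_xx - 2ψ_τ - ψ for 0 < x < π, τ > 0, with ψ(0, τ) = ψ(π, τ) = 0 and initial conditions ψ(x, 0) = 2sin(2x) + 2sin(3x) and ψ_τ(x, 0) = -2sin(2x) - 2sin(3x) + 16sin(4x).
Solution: Substitute ψ = exp(-τ)u.
Then ψ_τ = exp(-τ)(u_τ - u), ψ_ττ = exp(-τ)(u_ττ - 2u_τ + u), ψ_xx = exp(-τ)u_xx; substituting and dividing by exp(-τ), the lower-order terms cancel: u_ττ = 4u_xx (standard wave equation).
Data for u: u(x,0) = ψ(x,0) = 2sin(2x) + 2sin(3x); u_τ(x,0) = ψ_τ(x,0) + ψ(x,0) = 16sin(4x). The boundary conditions carry over: u(0,τ) = u(π,τ) = 0.
Separating variables: u = Σ [A_n cos(ω_n τ) + B_n sin(ω_n τ)] sin(nx), ω_n = 2n. From ICs (B_n = velocity coefficient / ω_n): A_2=2, A_3=2, B_4=2.
So u(x,τ) = 2sin(2x)cos(4τ) + 2sin(3x)cos(6τ) + 2sin(4x)sin(8τ), and ψ(x,τ) = exp(-τ)u(x,τ).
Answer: ψ(x, τ) = 2exp(-τ)sin(2x)cos(4τ) + 2exp(-τ)sin(3x)cos(6τ) + 2exp(-τ)sin(4x)sin(8τ)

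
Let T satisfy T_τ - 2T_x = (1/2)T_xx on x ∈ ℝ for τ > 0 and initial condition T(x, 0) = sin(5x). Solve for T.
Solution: Moving frame: η = x + 2τ, σ = τ, T = u(η,σ), so T_τ = u_σ + 2u_η and T_xx = u_ηη.
Hence T_τ - 2T_x = u_σ and the PDE becomes the heat equation u_σ = (1/2)u_ηη on η ∈ ℝ.
Initial data: u(η,0) = T(η,0) = sin(5η). Each mode sin(nη) decays as exp(-n²σ/2) on ℝ, so u(η,σ) = Σ c_n exp(-n²σ/2) sin(nη) with c_5=1: u(η,σ) = exp(-25σ/2)sin(5η).
Substituting back: T(x,τ) = u(x + 2τ, τ).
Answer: T(x, τ) = exp(-25τ/2)sin(5x + 10τ)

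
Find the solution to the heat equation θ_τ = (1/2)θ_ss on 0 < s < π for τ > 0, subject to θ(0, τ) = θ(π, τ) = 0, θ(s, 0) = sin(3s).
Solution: Separating variables: θ = Σ c_n exp(-n²τ/2) sin(ns). From θ(s,0) = sin(3s): c_3=1.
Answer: θ(s, τ) = exp(-9τ/2)sin(3s)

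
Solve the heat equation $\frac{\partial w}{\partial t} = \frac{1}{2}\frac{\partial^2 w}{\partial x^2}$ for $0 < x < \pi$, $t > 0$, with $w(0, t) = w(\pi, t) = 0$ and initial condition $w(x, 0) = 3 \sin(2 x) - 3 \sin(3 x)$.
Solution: Separating variables: $w = \sum c_n e^{-n^2t/2} \sin(nx)$. From $w(x,0) = 3 \sin(2 x) - 3 \sin(3 x)$: $c_2=3, c_3=-3$.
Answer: $w(x, t) = 3 e^{-2 t} \sin(2 x) - 3 e^{-9 t/2} \sin(3 x)$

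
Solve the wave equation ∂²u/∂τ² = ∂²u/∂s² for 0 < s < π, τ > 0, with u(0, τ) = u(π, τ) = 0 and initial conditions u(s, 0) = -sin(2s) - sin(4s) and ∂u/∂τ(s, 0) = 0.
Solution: Separating variables: u = Σ [A_n cos(ω_n τ) + B_n sin(ω_n τ)] sin(ns), ω_n = n. From ICs: A_2=-1, A_4=-1.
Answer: u(s, τ) = -sin(2s)cos(2τ) - sin(4s)cos(4τ)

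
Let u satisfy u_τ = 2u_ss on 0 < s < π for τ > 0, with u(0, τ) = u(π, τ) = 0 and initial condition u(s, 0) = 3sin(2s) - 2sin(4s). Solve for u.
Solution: Using separation of variables u = X(s)T(τ):
Eigenfunctions: sin(ns), n = 1, 2, 3, ...
General solution: u(s, τ) = Σ c_n sin(ns) exp(-2n² τ)
Matching u(s,0) = 3sin(2s) - 2sin(4s) term by term: c_2=3, c_4=-2.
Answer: u(s, τ) = 3exp(-8τ)sin(2s) - 2exp(-32τ)sin(4s)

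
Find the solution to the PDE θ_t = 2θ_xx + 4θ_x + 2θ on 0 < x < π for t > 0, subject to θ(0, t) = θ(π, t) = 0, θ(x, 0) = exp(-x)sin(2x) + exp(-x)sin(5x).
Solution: Substitute θ = exp(-x)u, i.e. u = exp(x)θ.
By the product rule, θ_x = exp(-x)(u_x - u), θ_xx = exp(-x)(u_xx - 2u_x + u), θ_t = exp(-x)u_t.
Substituting into the PDE and dividing by exp(-x): u_t = 2(u_xx - 2u_x + u) + 4(u_x - u) + 2u.
The lower-order terms cancel, leaving the standard heat equation u_t = 2u_xx.
Initial data for u: u(x,0) = exp(x)θ(x,0) = sin(2x) + sin(5x). The boundary conditions carry over: u(0,t) = u(π,t) = 0.
Solve for u:
  Using separation of variables u = X(x)G(t):
  Eigenfunctions: sin(nx), n = 1, 2, 3, ...
  General solution: u(x, t) = Σ c_n sin(nx) exp(-2n² t)
  Matching u(x,0) = sin(2x) + sin(5x) term by term: c_2=1, c_5=1.
Hence u(x,t) = exp(-8t)sin(2x) + exp(-50t)sin(5x).
Transform back: θ(x,t) = exp(-x)u(x,t).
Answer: θ(x, t) = exp(-8t)exp(-x)sin(2x) + exp(-50t)exp(-x)sin(5x)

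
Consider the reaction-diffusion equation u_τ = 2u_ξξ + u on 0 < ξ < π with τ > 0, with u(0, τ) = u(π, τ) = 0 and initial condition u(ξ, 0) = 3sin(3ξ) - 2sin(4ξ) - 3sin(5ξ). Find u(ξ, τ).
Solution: Substitute u = exp(τ)w, i.e. w = exp(-τ)u.
By the product rule, u_τ = exp(τ)(w_τ + w), u_ξξ = exp(τ)w_ξξ.
Substituting into the PDE and dividing by exp(τ): w_τ + w = 2w_ξξ + w.
The lower-order terms cancel, leaving the standard heat equation w_τ = 2w_ξξ.
Initial data for w: w(ξ,0) = u(ξ,0) = 3sin(3ξ) - 2sin(4ξ) - 3sin(5ξ). The boundary conditions carry over: w(0,τ) = w(π,τ) = 0.
Solve for w:
  Using separation of variables w = X(ξ)T(τ):
  Eigenfunctions: sin(nξ), n = 1, 2, 3, ...
  General solution: w(ξ, τ) = Σ c_n sin(nξ) exp(-2n² τ)
  Matching w(ξ,0) = 3sin(3ξ) - 2sin(4ξ) - 3sin(5ξ) term by term: c_3=3, c_4=-2, c_5=-3.
Hence w(ξ,τ) = 3exp(-18τ)sin(3ξ) - 2exp(-32τ)sin(4ξ) - 3exp(-50τ)sin(5ξ).
Transform back: u(ξ,τ) = exp(τ)w(ξ,τ).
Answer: u(ξ, τ) = 3exp(-17τ)sin(3ξ) - 2exp(-31τ)sin(4ξ) - 3exp(-49τ)sin(5ξ)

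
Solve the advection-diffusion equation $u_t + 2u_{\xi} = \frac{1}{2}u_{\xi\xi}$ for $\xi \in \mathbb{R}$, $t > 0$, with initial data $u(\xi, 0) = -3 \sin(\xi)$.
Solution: Change to a moving frame: let $\eta = \xi - 2t$, $\sigma = t$ and write $u(\xi,t) = w(\eta,\sigma)$.
By the chain rule $u_t = w_{\sigma} - 2w_{\eta}$, $u_{\xi} = w_{\eta}$, $u_{\xi\xi} = w_{\eta\eta}$.
Then $u_t + 2u_{\xi} = w_{\sigma}$: the advection term cancels and the PDE becomes the heat equation $w_{\sigma} = \frac{1}{2}w_{\eta\eta}$ on $\eta \in \mathbb{R}$.
Initial data: $w(\eta,0) = u(\eta,0) = -3 \sin(\eta)$.
On $\eta \in \mathbb{R}$ each mode satisfies $(\sin(n\eta))'' = -n^2 \sin(n\eta)$, so $e^{-n^2\sigma/2} \sin(n\eta)$ solves the heat equation; by superposition $w(\eta,\sigma) = \sum c_n e^{-n^2\sigma/2} \sin(n\eta)$.
Reading off the coefficients: $c_1=-3$, so $w(\eta,\sigma) = -3 e^{-\sigma/2} \sin(\eta)$.
Substituting back $\eta = \xi - 2t$, $\sigma = t$: $u(\xi,t) = w(\xi - 2t, t)$.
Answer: $u(\xi, t) = -3 e^{-t/2} \sin(\xi - 2 t)$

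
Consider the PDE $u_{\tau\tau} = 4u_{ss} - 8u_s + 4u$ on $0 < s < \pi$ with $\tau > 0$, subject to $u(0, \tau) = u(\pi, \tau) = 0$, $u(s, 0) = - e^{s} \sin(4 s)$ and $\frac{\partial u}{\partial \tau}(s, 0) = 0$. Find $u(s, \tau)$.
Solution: Substitute $u = e^{s}w$, i.e. $w = e^{-s}u$.
By the product rule, $u_s = e^{s}(w_s + w)$, $u_{ss} = e^{s}(w_{ss} + 2w_s + w)$, $u_{\tau\tau} = e^{s}w_{\tau\tau}$.
Substituting into the PDE and dividing by $e^{s}$: $w_{\tau\tau} = 4(w_{ss} + 2w_s + w) - 8(w_s + w) + 4w$.
The lower-order terms cancel, leaving the standard wave equation $w_{\tau\tau} = 4w_{ss}$.
Initial data for $w$: $w(s,0) = e^{-s}u(s,0) = - \sin(4 s)$; $w_{\tau}(s,0) = e^{-s}u_{\tau}(s,0) = 0$. The boundary conditions carry over: $w(0,\tau) = w(\pi,\tau) = 0$.
Solve for $w$:
  Using separation of variables $w = X(s)T(\tau)$:
  Eigenfunctions: $\sin(ns)$, $n = 1, 2, 3, \ldots$
  General solution: $w(s, \tau) = \sum [A_n \cos(2n \tau) + B_n \sin(2n \tau)] \sin(ns)$
  From $w(s,0) = - \sin(4 s)$: $A_4=-1$. From $w_{\tau}(s,0) = 0$: all $B_n = 0$.
Hence $w(s,\tau) = - \sin(4 s) \cos(8 \tau)$.
Transform back: $u(s,\tau) = e^{s}w(s,\tau)$.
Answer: $u(s, \tau) = - e^{s} \sin(4 s) \cos(8 \tau)$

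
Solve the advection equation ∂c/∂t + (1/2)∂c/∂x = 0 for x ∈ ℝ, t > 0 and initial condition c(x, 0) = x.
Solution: By characteristics (dx/dt = 1/2), c(x,t) = f(x - (1/2)t) with f = c(·, 0).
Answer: c(x, t) = -(1/2)t + x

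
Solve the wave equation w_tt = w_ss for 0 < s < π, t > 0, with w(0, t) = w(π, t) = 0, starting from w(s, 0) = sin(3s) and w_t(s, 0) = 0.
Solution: Separating variables: w = Σ [A_n cos(ω_n t) + B_n sin(ω_n t)] sin(ns), ω_n = n. From ICs: A_3=1.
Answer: w(s, t) = sin(3s)cos(3t)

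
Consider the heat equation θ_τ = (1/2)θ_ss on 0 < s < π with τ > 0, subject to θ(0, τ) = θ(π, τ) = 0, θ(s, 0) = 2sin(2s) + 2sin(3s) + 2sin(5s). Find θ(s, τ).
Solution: Separating variables: θ = Σ c_n exp(-n²τ/2) sin(ns). From θ(s,0) = 2sin(2s) + 2sin(3s) + 2sin(5s): c_2=2, c_3=2, c_5=2.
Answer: θ(s, τ) = 2exp(-2τ)sin(2s) + 2exp(-9τ/2)sin(3s) + 2exp(-25τ/2)sin(5s)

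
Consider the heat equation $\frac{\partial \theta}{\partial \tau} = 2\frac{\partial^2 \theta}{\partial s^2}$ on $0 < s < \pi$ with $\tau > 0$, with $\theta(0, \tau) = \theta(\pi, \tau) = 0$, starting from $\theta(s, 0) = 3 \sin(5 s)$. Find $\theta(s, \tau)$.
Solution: Separating variables: $\theta = \sum c_n e^{-2n^2\tau} \sin(ns)$. From $\theta(s,0) = 3 \sin(5 s)$: $c_5=3$.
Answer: $\theta(s, \tau) = 3 e^{-50 \tau} \sin(5 s)$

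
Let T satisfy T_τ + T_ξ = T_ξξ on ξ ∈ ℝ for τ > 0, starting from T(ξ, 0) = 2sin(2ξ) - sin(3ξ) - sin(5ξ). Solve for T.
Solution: Moving frame: η = ξ - τ, σ = τ, T = u(η,σ), so T_τ = u_σ - u_η and T_ξξ = u_ηη.
Hence T_τ + T_ξ = u_σ and the PDE becomes the heat equation u_σ = u_ηη on η ∈ ℝ.
Initial data: u(η,0) = T(η,0) = 2sin(2η) - sin(3η) - sin(5η). Each mode sin(nη) decays as exp(-n²σ) on ℝ, so u(η,σ) = Σ c_n exp(-n²σ) sin(nη) with c_2=2, c_3=-1, c_5=-1: u(η,σ) = 2exp(-4σ)sin(2η) - exp(-9σ)sin(3η) - exp(-25σ)sin(5η).
Substituting back: T(ξ,τ) = u(ξ - τ, τ).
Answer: T(ξ, τ) = 2exp(-4τ)sin(2ξ - 2τ) - exp(-9τ)sin(3ξ - 3τ) - exp(-25τ)sin(5ξ - 5τ)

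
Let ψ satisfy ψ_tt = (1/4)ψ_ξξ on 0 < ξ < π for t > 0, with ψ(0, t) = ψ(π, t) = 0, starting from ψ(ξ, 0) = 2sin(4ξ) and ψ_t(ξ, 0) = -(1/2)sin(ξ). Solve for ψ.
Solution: Using separation of variables ψ = X(ξ)T(t):
Eigenfunctions: sin(nξ), n = 1, 2, 3, ...
General solution: ψ(ξ, t) = Σ [A_n cos(n t/2) + B_n sin(n t/2)] sin(nξ)
From ψ(ξ,0) = 2sin(4ξ): A_4=2. From ψ_t(ξ,0) = -(1/2)sin(ξ), using ψ_t(ξ,0) = Σ ω_n B_n sin(nξ) with ω_n = n/2: B_1 = (-1/2)/(1/2) = -1.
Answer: ψ(ξ, t) = -sin(t/2)sin(ξ) + 2sin(4ξ)cos(2t)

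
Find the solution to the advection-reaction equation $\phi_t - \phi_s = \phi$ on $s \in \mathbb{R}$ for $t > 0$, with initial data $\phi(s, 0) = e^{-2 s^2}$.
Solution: Substitute $\phi = e^{t}u$.
Then $\phi_t = e^{t}(u_t + u)$, $\phi_s = e^{t}u_s$; substituting and dividing by $e^{t}$, the lower-order terms cancel: $u_t - u_s = 0$ (standard advection equation).
Data for $u$: $u(s,0) = \phi(s,0) = e^{-2 s^2}$.
By characteristics ($ds/dt = -1$), $u(s,t) = f(s + t)$ with $f = u( \cdot , 0)$.
So $u(s,t) = e^{-2 (s + t)^2}$, and $\phi(s,t) = e^{t}u(s,t)$.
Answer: $\phi(s, t) = e^{t} e^{-2 (s + t)^2}$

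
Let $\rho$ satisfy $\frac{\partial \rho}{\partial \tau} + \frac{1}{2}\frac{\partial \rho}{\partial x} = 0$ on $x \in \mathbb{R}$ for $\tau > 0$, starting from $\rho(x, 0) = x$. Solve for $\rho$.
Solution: By method of characteristics (waves move right with speed 1/2):
Along characteristics $x - \frac{1}{2}\tau =$ const, $\rho$ is constant, so $\rho(x,\tau) = f(x - \frac{1}{2}\tau)$ with $f = \rho( \cdot , 0)$.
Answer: $\rho(x, \tau) = -\frac{1}{2} \tau + x$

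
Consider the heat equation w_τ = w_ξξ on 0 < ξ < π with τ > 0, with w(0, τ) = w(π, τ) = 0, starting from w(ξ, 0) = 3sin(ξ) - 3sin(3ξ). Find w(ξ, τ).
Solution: Separating variables: w = Σ c_n exp(-n²τ) sin(nξ). From w(ξ,0) = 3sin(ξ) - 3sin(3ξ): c_1=3, c_3=-3.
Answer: w(ξ, τ) = 3exp(-τ)sin(ξ) - 3exp(-9τ)sin(3ξ)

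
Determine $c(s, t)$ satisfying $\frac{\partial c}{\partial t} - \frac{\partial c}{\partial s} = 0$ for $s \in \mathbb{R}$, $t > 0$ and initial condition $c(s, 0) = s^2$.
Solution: By characteristics ($ds/dt = -1$), $c(s,t) = f(s + t)$ with $f = c( \cdot , 0)$.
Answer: $c(s, t) = s^2 + 2 s t + t^2$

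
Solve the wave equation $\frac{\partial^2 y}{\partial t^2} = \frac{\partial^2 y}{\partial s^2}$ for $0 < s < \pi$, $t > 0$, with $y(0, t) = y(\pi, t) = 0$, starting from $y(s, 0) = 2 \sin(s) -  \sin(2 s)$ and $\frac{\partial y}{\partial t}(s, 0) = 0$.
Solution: Separating variables: $y = \sum [A_n \cos(\omega_n t) + B_n \sin(\omega_n t)] \sin(ns)$, $\omega_n = n$. From ICs: $A_1=2, A_2=-1$.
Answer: $y(s, t) = 2 \sin(s) \cos(t) -  \sin(2 s) \cos(2 t)$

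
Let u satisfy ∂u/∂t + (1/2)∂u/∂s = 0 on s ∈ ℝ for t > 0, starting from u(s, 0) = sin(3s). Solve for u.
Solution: By characteristics (ds/dt = 1/2), u(s,t) = f(s - (1/2)t) with f = u(·, 0).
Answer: u(s, t) = sin(3s - 3t/2)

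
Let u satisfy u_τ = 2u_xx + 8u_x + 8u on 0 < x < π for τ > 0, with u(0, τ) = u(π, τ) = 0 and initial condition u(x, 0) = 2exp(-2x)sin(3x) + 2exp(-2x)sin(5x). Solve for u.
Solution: Substitute u = exp(-2x)w.
Then u_x = exp(-2x)(w_x - 2w), u_xx = exp(-2x)(w_xx - 4w_x + 4w), u_τ = exp(-2x)w_τ; substituting and dividing by exp(-2x), the lower-order terms cancel: w_τ = 2w_xx (standard heat equation).
Data for w: w(x,0) = exp(2x)u(x,0) = 2sin(3x) + 2sin(5x). The boundary conditions carry over: w(0,τ) = w(π,τ) = 0.
Separating variables: w = Σ c_n exp(-2n²τ) sin(nx). From w(x,0) = 2sin(3x) + 2sin(5x): c_3=2, c_5=2.
So w(x,τ) = 2exp(-18τ)sin(3x) + 2exp(-50τ)sin(5x), and u(x,τ) = exp(-2x)w(x,τ).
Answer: u(x, τ) = 2exp(-2x)exp(-18τ)sin(3x) + 2exp(-2x)exp(-50τ)sin(5x)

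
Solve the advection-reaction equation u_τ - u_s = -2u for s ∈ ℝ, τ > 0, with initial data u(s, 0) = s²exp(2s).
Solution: Substitute u = exp(2s)w, i.e. w = exp(-2s)u.
By the product rule, u_s = exp(2s)(w_s + 2w), u_τ = exp(2s)w_τ.
Substituting into the PDE and dividing by exp(2s): w_τ - (w_s + 2w) = -2w.
The lower-order terms cancel, leaving the standard advection equation w_τ - w_s = 0.
Initial data for w: w(s,0) = exp(-2s)u(s,0) = s².
Solve for w:
  By method of characteristics (waves move left with speed 1):
  Along characteristics s + τ = const, w is constant, so w(s,τ) = f(s + τ) with f = w(·, 0).
Hence w(s,τ) = s² + 2sτ + τ².
Transform back: u(s,τ) = exp(2s)w(s,τ).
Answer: u(s, τ) = s²exp(2s) + 2sτexp(2s) + τ²exp(2s)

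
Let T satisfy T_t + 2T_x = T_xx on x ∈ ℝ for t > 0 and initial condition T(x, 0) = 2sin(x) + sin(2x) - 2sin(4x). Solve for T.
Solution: Change to a moving frame: let η = x - 2t, σ = t and write T(x,t) = u(η,σ).
By the chain rule T_t = u_σ - 2u_η, T_x = u_η, T_xx = u_ηη.
Then T_t + 2T_x = u_σ: the advection term cancels and the PDE becomes the heat equation u_σ = u_ηη on η ∈ ℝ.
Initial data: u(η,0) = T(η,0) = 2sin(η) + sin(2η) - 2sin(4η).
On η ∈ ℝ each mode satisfies (sin(nη))″ = -n² sin(nη), so exp(-n²σ) sin(nη) solves the heat equation; by superposition u(η,σ) = Σ c_n exp(-n²σ) sin(nη).
Reading off the coefficients: c_1=2, c_2=1, c_4=-2, so u(η,σ) = 2exp(-σ)sin(η) + exp(-4σ)sin(2η) - 2exp(-16σ)sin(4η).
Substituting back η = x - 2t, σ = t: T(x,t) = u(x - 2t, t).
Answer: T(x, t) = -2exp(-t)sin(2t - x) - exp(-4t)sin(4t - 2x) + 2exp(-16t)sin(8t - 4x)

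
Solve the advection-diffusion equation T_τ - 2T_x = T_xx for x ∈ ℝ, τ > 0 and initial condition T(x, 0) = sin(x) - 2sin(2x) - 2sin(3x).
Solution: Change to a moving frame: let η = x + 2τ, σ = τ and write T(x,τ) = u(η,σ).
By the chain rule T_τ = u_σ + 2u_η, T_x = u_η, T_xx = u_ηη.
Then T_τ - 2T_x = u_σ: the advection term cancels and the PDE becomes the heat equation u_σ = u_ηη on η ∈ ℝ.
Initial data: u(η,0) = T(η,0) = sin(η) - 2sin(2η) - 2sin(3η).
On η ∈ ℝ each mode satisfies (sin(nη))″ = -n² sin(nη), so exp(-n²σ) sin(nη) solves the heat equation; by superposition u(η,σ) = Σ c_n exp(-n²σ) sin(nη).
Reading off the coefficients: c_1=1, c_2=-2, c_3=-2, so u(η,σ) = exp(-σ)sin(η) - 2exp(-4σ)sin(2η) - 2exp(-9σ)sin(3η).
Substituting back η = x + 2τ, σ = τ: T(x,τ) = u(x + 2τ, τ).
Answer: T(x, τ) = exp(-τ)sin(x + 2τ) - 2exp(-4τ)sin(2x + 4τ) - 2exp(-9τ)sin(3x + 6τ)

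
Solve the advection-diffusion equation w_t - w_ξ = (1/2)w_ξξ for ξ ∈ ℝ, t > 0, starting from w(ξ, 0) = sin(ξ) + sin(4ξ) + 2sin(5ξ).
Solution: Moving frame: η = ξ + t, σ = t, w = u(η,σ), so w_t = u_σ + u_η and w_ξξ = u_ηη.
Hence w_t - w_ξ = u_σ and the PDE becomes the heat equation u_σ = (1/2)u_ηη on η ∈ ℝ.
Initial data: u(η,0) = w(η,0) = sin(η) + sin(4η) + 2sin(5η). Each mode sin(nη) decays as exp(-n²σ/2) on ℝ, so u(η,σ) = Σ c_n exp(-n²σ/2) sin(nη) with c_1=1, c_4=1, c_5=2: u(η,σ) = exp(-8σ)sin(4η) + exp(-σ/2)sin(η) + 2exp(-25σ/2)sin(5η).
Substituting back: w(ξ,t) = u(ξ + t, t).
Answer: w(ξ, t) = exp(-8t)sin(4t + 4ξ) + exp(-t/2)sin(t + ξ) + 2exp(-25t/2)sin(5t + 5ξ)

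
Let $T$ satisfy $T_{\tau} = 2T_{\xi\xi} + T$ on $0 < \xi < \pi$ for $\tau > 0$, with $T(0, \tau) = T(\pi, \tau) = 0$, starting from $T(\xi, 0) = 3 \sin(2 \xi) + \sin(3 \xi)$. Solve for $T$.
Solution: Substitute $T = e^{\tau}u$, i.e. $u = e^{-\tau}T$.
By the product rule, $T_{\tau} = e^{\tau}(u_{\tau} + u)$, $T_{\xi\xi} = e^{\tau}u_{\xi\xi}$.
Substituting into the PDE and dividing by $e^{\tau}$: $u_{\tau} + u = 2u_{\xi\xi} + u$.
The lower-order terms cancel, leaving the standard heat equation $u_{\tau} = 2u_{\xi\xi}$.
Initial data for $u$: $u(\xi,0) = T(\xi,0) = 3 \sin(2 \xi) + \sin(3 \xi)$. The boundary conditions carry over: $u(0,\tau) = u(\pi,\tau) = 0$.
Solve for $u$:
  Using separation of variables $u = X(\xi)G(\tau)$:
  Eigenfunctions: $\sin(n\xi)$, $n = 1, 2, 3, \ldots$
  General solution: $u(\xi, \tau) = \sum c_n \sin(n\xi) e^{-2n^2 \tau}$
  Matching $u(\xi,0) = 3 \sin(2 \xi) + \sin(3 \xi)$ term by term: $c_2=3, c_3=1$.
Hence $u(\xi,\tau) = 3 e^{-8 \tau} \sin(2 \xi) + e^{-18 \tau} \sin(3 \xi)$.
Transform back: $T(\xi,\tau) = e^{\tau}u(\xi,\tau)$.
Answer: $T(\xi, \tau) = 3 e^{-7 \tau} \sin(2 \xi) + e^{-17 \tau} \sin(3 \xi)$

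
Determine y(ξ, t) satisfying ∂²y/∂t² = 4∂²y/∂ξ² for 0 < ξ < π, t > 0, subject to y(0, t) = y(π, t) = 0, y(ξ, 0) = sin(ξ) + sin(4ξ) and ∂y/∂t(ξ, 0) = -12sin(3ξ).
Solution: Separating variables: y = Σ [A_n cos(ω_n t) + B_n sin(ω_n t)] sin(nξ), ω_n = 2n. From ICs (B_n = velocity coefficient / ω_n): A_1=1, A_4=1, B_3=-2.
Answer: y(ξ, t) = -2sin(6t)sin(3ξ) + sin(ξ)cos(2t) + sin(4ξ)cos(8t)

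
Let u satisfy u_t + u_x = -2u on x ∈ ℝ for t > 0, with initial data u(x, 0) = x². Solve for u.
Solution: Substitute u = exp(-2t)w.
Then u_t = exp(-2t)(w_t - 2w), u_x = exp(-2t)w_x; substituting and dividing by exp(-2t), the lower-order terms cancel: w_t + w_x = 0 (standard advection equation).
Data for w: w(x,0) = u(x,0) = x².
By characteristics (dx/dt = 1), w(x,t) = f(x - t) with f = w(·, 0).
So w(x,t) = t² - 2tx + x², and u(x,t) = exp(-2t)w(x,t).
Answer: u(x, t) = t²exp(-2t) - 2txexp(-2t) + x²exp(-2t)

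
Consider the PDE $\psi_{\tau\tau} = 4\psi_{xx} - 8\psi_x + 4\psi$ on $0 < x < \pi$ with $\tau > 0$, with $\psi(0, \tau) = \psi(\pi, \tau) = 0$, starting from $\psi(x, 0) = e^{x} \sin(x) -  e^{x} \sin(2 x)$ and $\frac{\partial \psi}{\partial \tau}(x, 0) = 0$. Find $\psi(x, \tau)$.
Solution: Substitute $\psi = e^{x}u$, i.e. $u = e^{-x}\psi$.
By the product rule, $\psi_x = e^{x}(u_x + u)$, $\psi_{xx} = e^{x}(u_{xx} + 2u_x + u)$, $\psi_{\tau\tau} = e^{x}u_{\tau\tau}$.
Substituting into the PDE and dividing by $e^{x}$: $u_{\tau\tau} = 4(u_{xx} + 2u_x + u) - 8(u_x + u) + 4u$.
The lower-order terms cancel, leaving the standard wave equation $u_{\tau\tau} = 4u_{xx}$.
Initial data for $u$: $u(x,0) = e^{-x}\psi(x,0) = \sin(x) - \sin(2 x)$; $u_{\tau}(x,0) = e^{-x}\psi_{\tau}(x,0) = 0$. The boundary conditions carry over: $u(0,\tau) = u(\pi,\tau) = 0$.
Solve for $u$:
  Using separation of variables $u = X(x)T(\tau)$:
  Eigenfunctions: $\sin(nx)$, $n = 1, 2, 3, \ldots$
  General solution: $u(x, \tau) = \sum [A_n \cos(2n \tau) + B_n \sin(2n \tau)] \sin(nx)$
  From $u(x,0) = \sin(x) - \sin(2 x)$: $A_1=1, A_2=-1$. From $u_{\tau}(x,0) = 0$: all $B_n = 0$.
Hence $u(x,\tau) = \sin(x) \cos(2 \tau) - \sin(2 x) \cos(4 \tau)$.
Transform back: $\psi(x,\tau) = e^{x}u(x,\tau)$.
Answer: $\psi(x, \tau) = e^{x} \sin(x) \cos(2 \tau) -  e^{x} \sin(2 x) \cos(4 \tau)$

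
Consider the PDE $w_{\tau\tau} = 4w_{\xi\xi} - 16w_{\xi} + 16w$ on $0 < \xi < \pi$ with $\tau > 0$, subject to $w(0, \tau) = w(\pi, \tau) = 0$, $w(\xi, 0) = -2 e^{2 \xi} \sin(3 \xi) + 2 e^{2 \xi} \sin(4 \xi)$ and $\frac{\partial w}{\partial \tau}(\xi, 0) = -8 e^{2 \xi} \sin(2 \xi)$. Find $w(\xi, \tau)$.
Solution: Substitute $w = e^{2\xi}u$.
Then $w_{\xi} = e^{2\xi}(u_{\xi} + 2u)$, $w_{\xi\xi} = e^{2\xi}(u_{\xi\xi} + 4u_{\xi} + 4u)$, $w_{\tau\tau} = e^{2\xi}u_{\tau\tau}$; substituting and dividing by $e^{2\xi}$, the lower-order terms cancel: $u_{\tau\tau} = 4u_{\xi\xi}$ (standard wave equation).
Data for $u$: $u(\xi,0) = e^{-2\xi}w(\xi,0) = -2 \sin(3 \xi) + 2 \sin(4 \xi)$; $u_{\tau}(\xi,0) = e^{-2\xi}w_{\tau}(\xi,0) = -8 \sin(2 \xi)$. The boundary conditions carry over: $u(0,\tau) = u(\pi,\tau) = 0$.
Separating variables: $u = \sum [A_n \cos(\omega_n \tau) + B_n \sin(\omega_n \tau)] \sin(n\xi)$, $\omega_n = 2n$. From ICs ($B_n$ = velocity coefficient / $\omega_n$): $A_3=-2, A_4=2, B_2=-2$.
So $u(\xi,\tau) = -2 \sin(2 \xi) \sin(4 \tau) - 2 \sin(3 \xi) \cos(6 \tau) + 2 \sin(4 \xi) \cos(8 \tau)$, and $w(\xi,\tau) = e^{2\xi}u(\xi,\tau)$.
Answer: $w(\xi, \tau) = -2 e^{2 \xi} \sin(4 \tau) \sin(2 \xi) - 2 e^{2 \xi} \sin(3 \xi) \cos(6 \tau) + 2 e^{2 \xi} \sin(4 \xi) \cos(8 \tau)$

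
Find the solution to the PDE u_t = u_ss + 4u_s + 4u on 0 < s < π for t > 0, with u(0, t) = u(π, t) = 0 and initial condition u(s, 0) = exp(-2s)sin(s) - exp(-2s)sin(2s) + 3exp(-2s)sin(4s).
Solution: Substitute u = exp(-2s)w.
Then u_s = exp(-2s)(w_s - 2w), u_ss = exp(-2s)(w_ss - 4w_s + 4w), u_t = exp(-2s)w_t; substituting and dividing by exp(-2s), the lower-order terms cancel: w_t = w_ss (standard heat equation).
Data for w: w(s,0) = exp(2s)u(s,0) = sin(s) - sin(2s) + 3sin(4s). The boundary conditions carry over: w(0,t) = w(π,t) = 0.
Separating variables: w = Σ c_n exp(-n²t) sin(ns). From w(s,0) = sin(s) - sin(2s) + 3sin(4s): c_1=1, c_2=-1, c_4=3.
So w(s,t) = exp(-t)sin(s) - exp(-4t)sin(2s) + 3exp(-16t)sin(4s), and u(s,t) = exp(-2s)w(s,t).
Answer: u(s, t) = exp(-2s)exp(-t)sin(s) - exp(-2s)exp(-4t)sin(2s) + 3exp(-2s)exp(-16t)sin(4s)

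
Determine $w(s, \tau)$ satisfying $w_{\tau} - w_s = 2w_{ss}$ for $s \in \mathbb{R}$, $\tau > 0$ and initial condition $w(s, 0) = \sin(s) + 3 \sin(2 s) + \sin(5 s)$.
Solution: Moving frame: $\eta = s + \tau$, $\sigma = \tau$, $w = u(\eta,\sigma)$, so $w_{\tau} = u_{\sigma} + u_{\eta}$ and $w_{ss} = u_{\eta\eta}$.
Hence $w_{\tau} - w_s = u_{\sigma}$ and the PDE becomes the heat equation $u_{\sigma} = 2u_{\eta\eta}$ on $\eta \in \mathbb{R}$.
Initial data: $u(\eta,0) = w(\eta,0) = \sin(\eta) + 3 \sin(2 \eta) + \sin(5 \eta)$. Each mode $\sin(n\eta)$ decays as $e^{-2n^2\sigma}$ on $\mathbb{R}$, so $u(\eta,\sigma) = \sum c_n e^{-2n^2\sigma} \sin(n\eta)$ with $c_1=1, c_2=3, c_5=1$: $u(\eta,\sigma) = e^{-2 \sigma} \sin(\eta) + 3 e^{-8 \sigma} \sin(2 \eta) + e^{-50 \sigma} \sin(5 \eta)$.
Substituting back: $w(s,\tau) = u(s + \tau, \tau)$.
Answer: $w(s, \tau) = e^{-2 \tau} \sin(\tau + s) + 3 e^{-8 \tau} \sin(2 \tau + 2 s) + e^{-50 \tau} \sin(5 \tau + 5 s)$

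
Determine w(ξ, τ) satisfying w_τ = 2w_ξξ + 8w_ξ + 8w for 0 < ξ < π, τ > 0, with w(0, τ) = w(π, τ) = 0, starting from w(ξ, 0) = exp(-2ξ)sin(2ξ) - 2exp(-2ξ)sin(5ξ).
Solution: Substitute w = exp(-2ξ)u.
Then w_ξ = exp(-2ξ)(u_ξ - 2u), w_ξξ = exp(-2ξ)(u_ξξ - 4u_ξ + 4u), w_τ = exp(-2ξ)u_τ; substituting and dividing by exp(-2ξ), the lower-order terms cancel: u_τ = 2u_ξξ (standard heat equation).
Data for u: u(ξ,0) = exp(2ξ)w(ξ,0) = sin(2ξ) - 2sin(5ξ). The boundary conditions carry over: u(0,τ) = u(π,τ) = 0.
Separating variables: u = Σ c_n exp(-2n²τ) sin(nξ). From u(ξ,0) = sin(2ξ) - 2sin(5ξ): c_2=1, c_5=-2.
So u(ξ,τ) = exp(-8τ)sin(2ξ) - 2exp(-50τ)sin(5ξ), and w(ξ,τ) = exp(-2ξ)u(ξ,τ).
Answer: w(ξ, τ) = exp(-2ξ)exp(-8τ)sin(2ξ) - 2exp(-2ξ)exp(-50τ)sin(5ξ)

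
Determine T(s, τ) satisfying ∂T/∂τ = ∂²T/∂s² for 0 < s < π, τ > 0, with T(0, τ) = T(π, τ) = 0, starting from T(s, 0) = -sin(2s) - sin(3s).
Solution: Separating variables: T = Σ c_n exp(-n²τ) sin(ns). From T(s,0) = -sin(2s) - sin(3s): c_2=-1, c_3=-1.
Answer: T(s, τ) = -exp(-4τ)sin(2s) - exp(-9τ)sin(3s)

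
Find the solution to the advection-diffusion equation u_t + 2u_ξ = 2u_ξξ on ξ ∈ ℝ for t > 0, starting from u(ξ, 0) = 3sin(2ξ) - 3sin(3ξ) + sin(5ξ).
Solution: Moving frame: η = ξ - 2t, σ = t, u = w(η,σ), so u_t = w_σ - 2w_η and u_ξξ = w_ηη.
Hence u_t + 2u_ξ = w_σ and the PDE becomes the heat equation w_σ = 2w_ηη on η ∈ ℝ.
Initial data: w(η,0) = u(η,0) = 3sin(2η) - 3sin(3η) + sin(5η). Each mode sin(nη) decays as exp(-2n²σ) on ℝ, so w(η,σ) = Σ c_n exp(-2n²σ) sin(nη) with c_2=3, c_3=-3, c_5=1: w(η,σ) = 3exp(-8σ)sin(2η) - 3exp(-18σ)sin(3η) + exp(-50σ)sin(5η).
Substituting back: u(ξ,t) = w(ξ - 2t, t).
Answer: u(ξ, t) = -3exp(-8t)sin(4t - 2ξ) + 3exp(-18t)sin(6t - 3ξ) - exp(-50t)sin(10t - 5ξ)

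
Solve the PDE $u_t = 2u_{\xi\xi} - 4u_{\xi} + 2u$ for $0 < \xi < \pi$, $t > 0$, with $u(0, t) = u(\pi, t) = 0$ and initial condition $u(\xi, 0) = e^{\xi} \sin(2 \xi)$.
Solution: Substitute $u = e^{\xi}w$, i.e. $w = e^{-\xi}u$.
By the product rule, $u_{\xi} = e^{\xi}(w_{\xi} + w)$, $u_{\xi\xi} = e^{\xi}(w_{\xi\xi} + 2w_{\xi} + w)$, $u_t = e^{\xi}w_t$.
Substituting into the PDE and dividing by $e^{\xi}$: $w_t = 2(w_{\xi\xi} + 2w_{\xi} + w) - 4(w_{\xi} + w) + 2w$.
The lower-order terms cancel, leaving the standard heat equation $w_t = 2w_{\xi\xi}$.
Initial data for $w$: $w(\xi,0) = e^{-\xi}u(\xi,0) = \sin(2 \xi)$. The boundary conditions carry over: $w(0,t) = w(\pi,t) = 0$.
Solve for $w$:
  Using separation of variables $w = X(\xi)T(t)$:
  Eigenfunctions: $\sin(n\xi)$, $n = 1, 2, 3, \ldots$
  General solution: $w(\xi, t) = \sum c_n \sin(n\xi) e^{-2n^2 t}$
  Matching $w(\xi,0) = \sin(2 \xi)$ term by term: $c_2=1$.
Hence $w(\xi,t) = e^{-8 t} \sin(2 \xi)$.
Transform back: $u(\xi,t) = e^{\xi}w(\xi,t)$.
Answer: $u(\xi, t) = e^{\xi} e^{-8 t} \sin(2 \xi)$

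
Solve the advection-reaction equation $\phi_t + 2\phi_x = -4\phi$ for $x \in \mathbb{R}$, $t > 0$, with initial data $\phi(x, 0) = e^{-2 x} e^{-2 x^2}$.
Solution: Substitute $\phi = e^{-2x}u$.
Then $\phi_x = e^{-2x}(u_x - 2u)$, $\phi_t = e^{-2x}u_t$; substituting and dividing by $e^{-2x}$, the lower-order terms cancel: $u_t + 2u_x = 0$ (standard advection equation).
Data for $u$: $u(x,0) = e^{2x}\phi(x,0) = e^{-2 x^2}$.
By characteristics ($dx/dt = 2$), $u(x,t) = f(x - 2t)$ with $f = u( \cdot , 0)$.
So $u(x,t) = e^{-2 (-2 t + x)^2}$, and $\phi(x,t) = e^{-2x}u(x,t)$.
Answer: $\phi(x, t) = e^{-2 x} e^{-2 (-2 t + x)^2}$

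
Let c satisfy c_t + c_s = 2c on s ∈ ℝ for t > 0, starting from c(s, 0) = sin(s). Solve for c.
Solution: Substitute c = exp(2t)u.
Then c_t = exp(2t)(u_t + 2u), c_s = exp(2t)u_s; substituting and dividing by exp(2t), the lower-order terms cancel: u_t + u_s = 0 (standard advection equation).
Data for u: u(s,0) = c(s,0) = sin(s).
By characteristics (ds/dt = 1), u(s,t) = f(s - t) with f = u(·, 0).
So u(s,t) = sin(s - t), and c(s,t) = exp(2t)u(s,t).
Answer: c(s, t) = exp(2t)sin(s - t)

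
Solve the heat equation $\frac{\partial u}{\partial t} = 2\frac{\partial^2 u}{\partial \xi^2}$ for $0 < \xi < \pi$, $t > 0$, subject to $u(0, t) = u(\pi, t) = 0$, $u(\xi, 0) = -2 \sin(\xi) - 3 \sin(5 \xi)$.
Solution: Using separation of variables $u = X(\xi)T(t)$:
Eigenfunctions: $\sin(n\xi)$, $n = 1, 2, 3, \ldots$
General solution: $u(\xi, t) = \sum c_n \sin(n\xi) e^{-2n^2 t}$
Matching $u(\xi,0) = -2 \sin(\xi) - 3 \sin(5 \xi)$ term by term: $c_1=-2, c_5=-3$.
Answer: $u(\xi, t) = -2 e^{-2 t} \sin(\xi) - 3 e^{-50 t} \sin(5 \xi)$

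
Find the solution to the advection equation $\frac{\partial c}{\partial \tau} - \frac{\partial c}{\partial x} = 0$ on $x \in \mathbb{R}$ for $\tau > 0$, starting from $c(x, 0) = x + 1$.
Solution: By method of characteristics (waves move left with speed 1):
Along characteristics $x + \tau =$ const, $c$ is constant, so $c(x,\tau) = f(x + \tau)$ with $f = c( \cdot , 0)$.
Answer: $c(x, \tau) = \tau + x + 1$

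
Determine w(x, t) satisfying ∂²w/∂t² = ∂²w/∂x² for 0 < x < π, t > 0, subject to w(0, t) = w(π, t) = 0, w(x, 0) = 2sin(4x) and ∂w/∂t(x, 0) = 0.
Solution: Using separation of variables w = X(x)T(t):
Eigenfunctions: sin(nx), n = 1, 2, 3, ...
General solution: w(x, t) = Σ [A_n cos(n t) + B_n sin(n t)] sin(nx)
From w(x,0) = 2sin(4x): A_4=2. From w_t(x,0) = 0: all B_n = 0.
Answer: w(x, t) = 2sin(4x)cos(4t)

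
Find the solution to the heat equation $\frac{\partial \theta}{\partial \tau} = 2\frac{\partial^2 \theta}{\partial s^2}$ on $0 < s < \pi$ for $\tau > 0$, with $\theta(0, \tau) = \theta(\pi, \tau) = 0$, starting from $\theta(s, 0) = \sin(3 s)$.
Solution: Separating variables: $\theta = \sum c_n e^{-2n^2\tau} \sin(ns)$. From $\theta(s,0) = \sin(3 s)$: $c_3=1$.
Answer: $\theta(s, \tau) = e^{-18 \tau} \sin(3 s)$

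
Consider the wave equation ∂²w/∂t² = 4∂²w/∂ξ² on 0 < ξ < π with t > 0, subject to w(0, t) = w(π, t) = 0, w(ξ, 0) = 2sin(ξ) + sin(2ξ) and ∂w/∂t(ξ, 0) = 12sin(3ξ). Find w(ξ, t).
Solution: Separating variables: w = Σ [A_n cos(ω_n t) + B_n sin(ω_n t)] sin(nξ), ω_n = 2n. From ICs (B_n = velocity coefficient / ω_n): A_1=2, A_2=1, B_3=2.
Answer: w(ξ, t) = 2sin(6t)sin(3ξ) + 2sin(ξ)cos(2t) + sin(2ξ)cos(4t)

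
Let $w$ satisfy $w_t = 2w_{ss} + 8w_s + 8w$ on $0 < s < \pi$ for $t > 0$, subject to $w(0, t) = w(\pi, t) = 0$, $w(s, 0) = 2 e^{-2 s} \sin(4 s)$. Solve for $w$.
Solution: Substitute $w = e^{-2s}u$.
Then $w_s = e^{-2s}(u_s - 2u)$, $w_{ss} = e^{-2s}(u_{ss} - 4u_s + 4u)$, $w_t = e^{-2s}u_t$; substituting and dividing by $e^{-2s}$, the lower-order terms cancel: $u_t = 2u_{ss}$ (standard heat equation).
Data for $u$: $u(s,0) = e^{2s}w(s,0) = 2 \sin(4 s)$. The boundary conditions carry over: $u(0,t) = u(\pi,t) = 0$.
Separating variables: $u = \sum c_n e^{-2n^2t} \sin(ns)$. From $u(s,0) = 2 \sin(4 s)$: $c_4=2$.
So $u(s,t) = 2 e^{-32 t} \sin(4 s)$, and $w(s,t) = e^{-2s}u(s,t)$.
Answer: $w(s, t) = 2 e^{-2 s} e^{-32 t} \sin(4 s)$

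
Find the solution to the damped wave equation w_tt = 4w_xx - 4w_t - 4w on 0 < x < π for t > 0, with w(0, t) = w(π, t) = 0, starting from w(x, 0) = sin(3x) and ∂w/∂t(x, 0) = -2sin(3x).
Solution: Substitute w = exp(-2t)u, i.e. u = exp(2t)w.
By the product rule, w_t = exp(-2t)(u_t - 2u), w_tt = exp(-2t)(u_tt - 4u_t + 4u), w_xx = exp(-2t)u_xx.
Substituting into the PDE and dividing by exp(-2t): u_tt - 4u_t + 4u = 4u_xx - 4(u_t - 2u) - 4u.
The lower-order terms cancel, leaving the standard wave equation u_tt = 4u_xx.
Initial data for u: u(x,0) = w(x,0) = sin(3x); u_t(x,0) = w_t(x,0) + 2w(x,0) = 0. The boundary conditions carry over: u(0,t) = u(π,t) = 0.
Solve for u:
  Using separation of variables u = X(x)T(t):
  Eigenfunctions: sin(nx), n = 1, 2, 3, ...
  General solution: u(x, t) = Σ [A_n cos(2n t) + B_n sin(2n t)] sin(nx)
  From u(x,0) = sin(3x): A_3=1. From u_t(x,0) = 0: all B_n = 0.
Hence u(x,t) = sin(3x)cos(6t).
Transform back: w(x,t) = exp(-2t)u(x,t).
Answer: w(x, t) = exp(-2t)sin(3x)cos(6t)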